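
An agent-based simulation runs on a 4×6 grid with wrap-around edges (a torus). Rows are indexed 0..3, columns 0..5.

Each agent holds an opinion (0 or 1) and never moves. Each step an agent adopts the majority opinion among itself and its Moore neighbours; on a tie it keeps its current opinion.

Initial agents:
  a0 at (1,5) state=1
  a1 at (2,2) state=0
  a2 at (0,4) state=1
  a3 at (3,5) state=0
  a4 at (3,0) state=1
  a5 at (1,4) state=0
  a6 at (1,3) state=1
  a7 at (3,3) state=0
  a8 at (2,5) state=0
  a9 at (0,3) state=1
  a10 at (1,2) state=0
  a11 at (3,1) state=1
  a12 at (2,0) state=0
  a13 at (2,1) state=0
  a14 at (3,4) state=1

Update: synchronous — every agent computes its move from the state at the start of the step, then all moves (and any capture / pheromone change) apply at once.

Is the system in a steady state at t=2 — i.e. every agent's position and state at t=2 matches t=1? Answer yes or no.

yes

t=1: a0@(1,5):0 a1@(2,2):0 a2@(0,4):1 a3@(3,5):0 a4@(3,0):0 a5@(1,4):1 a6@(1,3):1 a7@(3,3):1 a8@(2,5):0 a9@(0,3):1 a10@(1,2):0 a11@(3,1):0 a12@(2,0):0 a13@(2,1):0 a14@(3,4):1
t=2: (unchanged — steady state)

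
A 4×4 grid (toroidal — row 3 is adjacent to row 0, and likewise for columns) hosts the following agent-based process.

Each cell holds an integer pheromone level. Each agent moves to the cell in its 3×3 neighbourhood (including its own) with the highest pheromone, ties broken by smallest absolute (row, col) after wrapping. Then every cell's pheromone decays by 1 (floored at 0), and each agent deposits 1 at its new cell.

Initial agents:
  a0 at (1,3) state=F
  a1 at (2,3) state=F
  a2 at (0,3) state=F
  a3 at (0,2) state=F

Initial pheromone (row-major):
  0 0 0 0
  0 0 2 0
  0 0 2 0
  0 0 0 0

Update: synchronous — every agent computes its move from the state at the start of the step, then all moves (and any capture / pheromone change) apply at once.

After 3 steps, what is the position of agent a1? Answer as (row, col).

(1, 2)

t=1: a0@(1,2) a1@(1,2) a2@(1,2) a3@(1,2) | pheromone: 0 0 0 0 / 0 0 5 0 / 0 0 1 0 / 0 0 0 0
t=2: a0@(1,2) a1@(1,2) a2@(1,2) a3@(1,2) | pheromone: 0 0 0 0 / 0 0 8 0 / 0 0 0 0 / 0 0 0 0
t=3: a0@(1,2) a1@(1,2) a2@(1,2) a3@(1,2) | pheromone: 0 0 0 0 / 0 0 11 0 / 0 0 0 0 / 0 0 0 0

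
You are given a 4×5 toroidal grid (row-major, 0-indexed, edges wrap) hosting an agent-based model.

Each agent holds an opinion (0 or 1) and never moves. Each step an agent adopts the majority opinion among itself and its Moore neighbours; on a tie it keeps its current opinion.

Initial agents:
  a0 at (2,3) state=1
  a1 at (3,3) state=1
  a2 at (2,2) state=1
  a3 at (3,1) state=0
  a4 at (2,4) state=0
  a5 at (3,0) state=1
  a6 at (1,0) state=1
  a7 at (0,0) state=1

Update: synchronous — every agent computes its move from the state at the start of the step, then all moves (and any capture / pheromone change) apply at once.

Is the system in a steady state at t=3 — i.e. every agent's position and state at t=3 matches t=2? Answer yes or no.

t=1: a0@(2,3):1 a1@(3,3):1 a2@(2,2):1 a3@(3,1):1 a4@(2,4):1 a5@(3,0):1 a6@(1,0):1 a7@(0,0):1
t=2: (unchanged — steady state)

yes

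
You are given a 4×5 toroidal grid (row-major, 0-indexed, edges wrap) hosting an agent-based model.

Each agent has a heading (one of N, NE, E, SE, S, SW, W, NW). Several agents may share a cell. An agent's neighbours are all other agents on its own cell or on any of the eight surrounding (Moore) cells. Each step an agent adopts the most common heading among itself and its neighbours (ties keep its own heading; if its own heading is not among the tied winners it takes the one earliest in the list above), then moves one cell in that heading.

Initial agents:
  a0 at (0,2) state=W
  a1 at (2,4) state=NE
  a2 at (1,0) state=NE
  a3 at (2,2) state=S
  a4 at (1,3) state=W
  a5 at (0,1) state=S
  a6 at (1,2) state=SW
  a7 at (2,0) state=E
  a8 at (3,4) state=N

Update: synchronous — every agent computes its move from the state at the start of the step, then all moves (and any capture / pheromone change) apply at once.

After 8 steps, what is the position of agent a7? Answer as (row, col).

(2, 3)

t=1: a0@(0,1):W a1@(1,0):NE a2@(0,1):NE a3@(3,2):S a4@(1,2):W a5@(1,1):S a6@(2,2):S a7@(1,1):NE a8@(2,4):N
t=2: a0@(3,2):NE a1@(0,1):NE a2@(3,2):NE a3@(0,2):S a4@(1,1):W a5@(0,2):NE a6@(3,2):S a7@(0,2):NE a8@(1,4):N
t=3: a0@(2,3):NE a1@(3,2):NE a2@(2,3):NE a3@(3,3):NE a4@(0,2):NE a5@(3,3):NE a6@(2,3):NE a7@(3,3):NE a8@(0,4):N
t=4: a0@(1,4):NE a1@(2,3):NE a2@(1,4):NE a3@(2,4):NE a4@(3,3):NE a5@(2,4):NE a6@(1,4):NE a7@(2,4):NE a8@(3,0):NE
t=5: a0@(0,0):NE a1@(1,4):NE a2@(0,0):NE a3@(1,0):NE a4@(2,4):NE a5@(1,0):NE a6@(0,0):NE a7@(1,0):NE a8@(2,1):NE
t=6: a0@(3,1):NE a1@(0,0):NE a2@(3,1):NE a3@(0,1):NE a4@(1,0):NE a5@(0,1):NE a6@(3,1):NE a7@(0,1):NE a8@(1,2):NE
t=7: a0@(2,2):NE a1@(3,1):NE a2@(2,2):NE a3@(3,2):NE a4@(0,1):NE a5@(3,2):NE a6@(2,2):NE a7@(3,2):NE a8@(0,3):NE
t=8: a0@(1,3):NE a1@(2,2):NE a2@(1,3):NE a3@(2,3):NE a4@(3,2):NE a5@(2,3):NE a6@(1,3):NE a7@(2,3):NE a8@(3,4):NE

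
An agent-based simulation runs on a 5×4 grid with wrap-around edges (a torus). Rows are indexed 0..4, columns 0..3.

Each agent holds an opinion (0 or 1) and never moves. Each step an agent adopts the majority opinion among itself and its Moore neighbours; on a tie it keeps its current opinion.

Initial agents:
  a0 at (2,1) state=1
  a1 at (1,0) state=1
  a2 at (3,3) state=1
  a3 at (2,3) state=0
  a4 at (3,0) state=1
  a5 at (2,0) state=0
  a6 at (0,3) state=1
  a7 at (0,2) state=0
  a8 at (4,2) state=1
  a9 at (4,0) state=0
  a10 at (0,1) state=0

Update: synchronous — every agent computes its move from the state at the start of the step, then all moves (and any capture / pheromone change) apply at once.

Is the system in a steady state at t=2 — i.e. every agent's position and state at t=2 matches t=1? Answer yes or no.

no

t=1: a0@(2,1):1 a1@(1,0):1 a2@(3,3):1 a3@(2,3):1 a4@(3,0):1 a5@(2,0):1 a6@(0,3):1 a7@(0,2):0 a8@(4,2):1 a9@(4,0):1 a10@(0,1):0
t=2: a0@(2,1):1 a1@(1,0):1 a2@(3,3):1 a3@(2,3):1 a4@(3,0):1 a5@(2,0):1 a6@(0,3):1 a7@(0,2):0 a8@(4,2):1 a9@(4,0):1 a10@(0,1):1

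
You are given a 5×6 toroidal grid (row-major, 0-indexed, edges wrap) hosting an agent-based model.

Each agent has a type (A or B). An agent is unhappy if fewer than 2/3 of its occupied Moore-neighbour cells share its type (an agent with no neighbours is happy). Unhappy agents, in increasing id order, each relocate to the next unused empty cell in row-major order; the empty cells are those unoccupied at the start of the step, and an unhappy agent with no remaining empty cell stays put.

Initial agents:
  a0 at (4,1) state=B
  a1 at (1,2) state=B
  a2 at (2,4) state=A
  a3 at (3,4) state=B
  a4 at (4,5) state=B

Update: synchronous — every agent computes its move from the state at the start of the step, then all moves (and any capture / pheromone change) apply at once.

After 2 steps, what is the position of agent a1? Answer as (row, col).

t=1: a0@(4,1):B a1@(1,2):B a2@(0,0):A a3@(0,1):B a4@(4,5):B
t=2: a0@(0,2):B a1@(1,2):B a2@(0,3):A a3@(0,1):B a4@(0,4):B

(1, 2)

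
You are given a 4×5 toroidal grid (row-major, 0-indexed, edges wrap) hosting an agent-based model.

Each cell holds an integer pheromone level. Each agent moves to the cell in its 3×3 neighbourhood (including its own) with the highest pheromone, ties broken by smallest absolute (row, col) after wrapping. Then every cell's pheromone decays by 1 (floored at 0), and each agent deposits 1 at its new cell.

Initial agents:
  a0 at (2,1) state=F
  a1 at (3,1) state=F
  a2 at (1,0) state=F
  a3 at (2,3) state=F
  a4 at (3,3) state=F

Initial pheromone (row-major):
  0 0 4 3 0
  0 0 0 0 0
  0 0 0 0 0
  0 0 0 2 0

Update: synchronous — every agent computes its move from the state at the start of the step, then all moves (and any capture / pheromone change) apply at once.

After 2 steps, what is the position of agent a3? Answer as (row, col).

(0, 2)

t=1: a0@(1,0) a1@(0,2) a2@(0,0) a3@(3,3) a4@(0,2) | pheromone: 1 0 5 2 0 / 1 0 0 0 0 / 0 0 0 0 0 / 0 0 0 2 0
t=2: a0@(0,0) a1@(0,2) a2@(0,0) a3@(0,2) a4@(0,2) | pheromone: 2 0 7 1 0 / 0 0 0 0 0 / 0 0 0 0 0 / 0 0 0 1 0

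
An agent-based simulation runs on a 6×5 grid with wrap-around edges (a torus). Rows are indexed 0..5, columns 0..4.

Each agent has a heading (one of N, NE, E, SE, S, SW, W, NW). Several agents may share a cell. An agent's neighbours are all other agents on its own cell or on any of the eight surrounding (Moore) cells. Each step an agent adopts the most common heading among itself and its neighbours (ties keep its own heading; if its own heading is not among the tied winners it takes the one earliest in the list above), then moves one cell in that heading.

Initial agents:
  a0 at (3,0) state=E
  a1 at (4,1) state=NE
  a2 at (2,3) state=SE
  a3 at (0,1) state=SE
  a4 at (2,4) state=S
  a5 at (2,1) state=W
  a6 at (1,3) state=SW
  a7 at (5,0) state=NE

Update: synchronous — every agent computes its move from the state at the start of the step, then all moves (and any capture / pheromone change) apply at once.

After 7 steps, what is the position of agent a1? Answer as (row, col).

(3, 3)

t=1: a0@(3,1):E a1@(3,2):NE a2@(3,4):SE a3@(1,2):SE a4@(3,4):S a5@(2,0):W a6@(2,2):SW a7@(4,1):NE
t=2: a0@(2,2):NE a1@(2,3):NE a2@(4,0):SE a3@(2,3):SE a4@(4,4):S a5@(2,4):W a6@(3,1):SW a7@(3,2):NE
t=3: a0@(1,3):NE a1@(1,4):NE a2@(5,1):SE a3@(1,4):NE a4@(5,4):S a5@(2,3):W a6@(2,2):NE a7@(2,3):NE
t=4: a0@(0,4):NE a1@(0,0):NE a2@(0,2):SE a3@(0,0):NE a4@(0,4):S a5@(1,4):NE a6@(1,3):NE a7@(1,4):NE
t=5: a0@(5,0):NE a1@(5,1):NE a2@(1,3):SE a3@(5,1):NE a4@(5,0):NE a5@(0,0):NE a6@(0,4):NE a7@(0,0):NE
t=6: a0@(4,1):NE a1@(4,2):NE a2@(2,4):SE a3@(4,2):NE a4@(4,1):NE a5@(5,1):NE a6@(5,0):NE a7@(5,1):NE
t=7: a0@(3,2):NE a1@(3,3):NE a2@(3,0):SE a3@(3,3):NE a4@(3,2):NE a5@(4,2):NE a6@(4,1):NE a7@(4,2):NE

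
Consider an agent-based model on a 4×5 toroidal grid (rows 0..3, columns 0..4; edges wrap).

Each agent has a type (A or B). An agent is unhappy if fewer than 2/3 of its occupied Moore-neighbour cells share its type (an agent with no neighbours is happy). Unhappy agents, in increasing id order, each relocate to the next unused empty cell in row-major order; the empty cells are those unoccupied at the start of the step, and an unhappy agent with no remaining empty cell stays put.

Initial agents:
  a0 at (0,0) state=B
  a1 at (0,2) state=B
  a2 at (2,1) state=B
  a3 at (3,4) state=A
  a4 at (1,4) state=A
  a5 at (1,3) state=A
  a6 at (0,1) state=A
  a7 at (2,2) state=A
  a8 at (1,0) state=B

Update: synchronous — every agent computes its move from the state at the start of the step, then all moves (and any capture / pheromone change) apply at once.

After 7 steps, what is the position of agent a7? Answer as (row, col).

t=1: a0@(0,3):B a1@(0,4):B a2@(1,1):B a3@(1,2):A a4@(2,0):A a5@(1,3):A a6@(2,3):A a7@(2,4):A a8@(3,0):B
t=2: a0@(0,0):B a1@(0,4):B a2@(0,1):B a3@(0,2):A a4@(1,0):A a5@(1,4):A a6@(2,3):A a7@(2,4):A a8@(2,1):B
t=3: a0@(0,3):B a1@(1,1):B a2@(1,2):B a3@(1,3):A a4@(2,0):A a5@(2,2):A a6@(2,3):A a7@(2,4):A a8@(3,0):B
t=4: a0@(0,0):B a1@(0,1):B a2@(0,2):B a3@(0,4):A a4@(1,0):A a5@(1,4):A a6@(2,3):A a7@(2,4):A a8@(2,1):B
t=5: a0@(0,3):B a1@(0,1):B a2@(0,2):B a3@(0,4):A a4@(1,1):A a5@(1,4):A a6@(2,3):A a7@(2,4):A a8@(1,2):B
t=6: a0@(0,0):B a1@(0,1):B a2@(0,2):B a3@(1,0):A a4@(1,3):A a5@(1,4):A a6@(2,3):A a7@(2,4):A a8@(2,0):B
t=7: a0@(0,3):B a1@(0,1):B a2@(0,4):B a3@(1,1):A a4@(1,3):A a5@(1,4):A a6@(2,3):A a7@(2,4):A a8@(1,2):B

(2, 4)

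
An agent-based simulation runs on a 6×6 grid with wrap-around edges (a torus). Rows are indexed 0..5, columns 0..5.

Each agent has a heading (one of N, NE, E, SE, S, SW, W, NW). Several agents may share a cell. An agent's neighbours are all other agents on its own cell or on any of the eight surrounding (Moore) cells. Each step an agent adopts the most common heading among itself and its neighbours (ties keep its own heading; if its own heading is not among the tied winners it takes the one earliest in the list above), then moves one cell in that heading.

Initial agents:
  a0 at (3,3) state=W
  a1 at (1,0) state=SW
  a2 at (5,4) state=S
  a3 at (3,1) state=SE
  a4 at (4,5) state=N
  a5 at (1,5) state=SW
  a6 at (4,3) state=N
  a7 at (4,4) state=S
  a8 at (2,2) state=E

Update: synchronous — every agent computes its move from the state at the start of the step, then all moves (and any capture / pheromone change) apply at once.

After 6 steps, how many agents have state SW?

t=1: a0@(3,2):W a1@(2,5):SW a2@(0,4):S a3@(4,2):SE a4@(5,5):S a5@(2,4):SW a6@(5,3):S a7@(5,4):S a8@(2,3):E
t=2: a0@(3,1):W a1@(3,4):SW a2@(1,4):S a3@(5,3):SE a4@(0,5):S a5@(3,3):SW a6@(0,3):S a7@(0,4):S a8@(2,4):E
t=3: a0@(3,0):W a1@(4,3):SW a2@(2,4):S a3@(0,3):S a4@(1,5):S a5@(4,2):SW a6@(1,3):S a7@(1,4):S a8@(3,3):SW
t=4: a0@(3,5):W a1@(5,2):SW a2@(3,4):S a3@(1,3):S a4@(2,5):S a5@(5,1):SW a6@(2,3):S a7@(2,4):S a8@(4,2):SW
t=5: a0@(4,5):S a1@(0,1):SW a2@(4,4):S a3@(2,3):S a4@(3,5):S a5@(0,0):SW a6@(3,3):S a7@(3,4):S a8@(5,1):SW
t=6: a0@(5,5):S a1@(1,0):SW a2@(5,4):S a3@(3,3):S a4@(4,5):S a5@(1,5):SW a6@(4,3):S a7@(4,4):S a8@(0,0):SW

3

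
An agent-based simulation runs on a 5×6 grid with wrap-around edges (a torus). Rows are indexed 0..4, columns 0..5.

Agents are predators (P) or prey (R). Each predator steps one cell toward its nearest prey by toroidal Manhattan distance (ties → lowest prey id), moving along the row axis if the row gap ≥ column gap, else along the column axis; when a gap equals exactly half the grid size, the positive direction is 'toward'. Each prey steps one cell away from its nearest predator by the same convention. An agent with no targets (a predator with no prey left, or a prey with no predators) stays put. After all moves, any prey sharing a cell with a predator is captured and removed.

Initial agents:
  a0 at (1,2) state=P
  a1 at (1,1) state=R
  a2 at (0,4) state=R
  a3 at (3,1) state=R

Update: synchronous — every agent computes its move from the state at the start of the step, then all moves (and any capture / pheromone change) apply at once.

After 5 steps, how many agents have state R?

3

t=1: a0@(1,1):P a1@(1,0):R a2@(0,5):R a3@(4,1):R
t=2: a0@(1,0):P a1@(1,5):R a2@(0,4):R a3@(3,1):R
t=3: a0@(1,5):P a1@(1,4):R a2@(0,3):R a3@(4,1):R
t=4: a0@(1,4):P a1@(1,3):R a2@(0,2):R a3@(3,1):R
t=5: a0@(1,3):P a1@(1,2):R a2@(0,1):R a3@(3,0):R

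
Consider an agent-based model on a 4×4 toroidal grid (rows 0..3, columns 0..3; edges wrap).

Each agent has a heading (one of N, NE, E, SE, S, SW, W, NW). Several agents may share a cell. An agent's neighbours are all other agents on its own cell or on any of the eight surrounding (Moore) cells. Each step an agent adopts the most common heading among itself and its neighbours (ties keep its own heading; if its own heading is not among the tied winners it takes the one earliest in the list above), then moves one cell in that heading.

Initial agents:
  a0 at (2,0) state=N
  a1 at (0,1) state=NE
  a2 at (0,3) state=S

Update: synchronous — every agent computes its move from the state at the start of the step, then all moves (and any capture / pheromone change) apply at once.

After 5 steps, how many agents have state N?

t=1: a0@(1,0):N a1@(3,2):NE a2@(1,3):S
t=2: a0@(0,0):N a1@(2,3):NE a2@(2,3):S
t=3: a0@(3,0):N a1@(1,0):NE a2@(3,3):S
t=4: a0@(2,0):N a1@(0,1):NE a2@(0,3):S
t=5: a0@(1,0):N a1@(3,2):NE a2@(1,3):S

1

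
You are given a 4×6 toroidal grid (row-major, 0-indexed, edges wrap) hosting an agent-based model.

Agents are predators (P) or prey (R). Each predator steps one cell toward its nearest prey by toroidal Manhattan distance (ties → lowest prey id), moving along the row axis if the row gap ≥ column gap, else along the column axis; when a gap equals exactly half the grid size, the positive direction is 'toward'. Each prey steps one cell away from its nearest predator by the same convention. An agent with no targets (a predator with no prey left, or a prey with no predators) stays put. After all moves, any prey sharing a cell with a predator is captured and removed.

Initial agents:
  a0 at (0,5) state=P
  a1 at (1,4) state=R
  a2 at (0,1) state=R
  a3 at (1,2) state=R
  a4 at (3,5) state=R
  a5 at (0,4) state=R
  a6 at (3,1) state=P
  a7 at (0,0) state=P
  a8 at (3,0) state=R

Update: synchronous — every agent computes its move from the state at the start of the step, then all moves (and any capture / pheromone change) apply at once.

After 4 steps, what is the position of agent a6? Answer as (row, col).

(3, 1)

t=1: a0@(3,5):P a1@(2,4):R a2@(1,1):R a3@(0,2):R a4@(2,5):R a5@(0,3):R a6@(0,1):P a7@(0,1):P
t=2: a0@(2,5):P a1@(1,4):R a2@(2,1):R a3@(0,3):R a4@(1,5):R a5@(0,4):R a6@(1,1):P a7@(1,1):P
t=3: a0@(1,5):P a1@(0,4):R a2@(3,1):R a3@(0,4):R a4@(0,5):R a5@(3,4):R a6@(2,1):P a7@(2,1):P
t=4: a0@(0,5):P a1@(3,4):R a2@(0,1):R a3@(3,4):R a4@(3,5):R a5@(2,4):R a6@(3,1):P a7@(3,1):P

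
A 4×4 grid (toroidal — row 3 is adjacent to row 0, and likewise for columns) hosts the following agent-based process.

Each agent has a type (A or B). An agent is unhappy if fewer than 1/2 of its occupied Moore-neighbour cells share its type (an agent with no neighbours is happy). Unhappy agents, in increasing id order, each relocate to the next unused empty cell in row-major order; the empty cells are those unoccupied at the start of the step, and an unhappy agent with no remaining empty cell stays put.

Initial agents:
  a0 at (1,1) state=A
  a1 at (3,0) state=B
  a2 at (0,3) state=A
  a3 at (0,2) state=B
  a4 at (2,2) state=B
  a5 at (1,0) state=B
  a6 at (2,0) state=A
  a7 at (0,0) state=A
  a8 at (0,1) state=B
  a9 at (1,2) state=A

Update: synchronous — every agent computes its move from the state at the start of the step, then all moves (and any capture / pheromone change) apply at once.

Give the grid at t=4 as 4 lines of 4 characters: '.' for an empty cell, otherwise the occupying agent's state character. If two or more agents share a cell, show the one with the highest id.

.BBA
A.AA
.B.A
.BB.

t=1: a0@(1,3):A a1@(2,1):B a2@(2,3):A a3@(3,1):B a4@(3,2):B a5@(3,3):B a6@(2,0):A a7@(0,0):A a8@(0,1):B a9@(1,2):A
t=2: a0@(1,3):A a1@(2,1):B a2@(2,3):A a3@(3,1):B a4@(3,2):B a5@(0,2):B a6@(0,3):A a7@(1,0):A a8@(0,1):B a9@(1,2):A
t=3: (unchanged — steady state)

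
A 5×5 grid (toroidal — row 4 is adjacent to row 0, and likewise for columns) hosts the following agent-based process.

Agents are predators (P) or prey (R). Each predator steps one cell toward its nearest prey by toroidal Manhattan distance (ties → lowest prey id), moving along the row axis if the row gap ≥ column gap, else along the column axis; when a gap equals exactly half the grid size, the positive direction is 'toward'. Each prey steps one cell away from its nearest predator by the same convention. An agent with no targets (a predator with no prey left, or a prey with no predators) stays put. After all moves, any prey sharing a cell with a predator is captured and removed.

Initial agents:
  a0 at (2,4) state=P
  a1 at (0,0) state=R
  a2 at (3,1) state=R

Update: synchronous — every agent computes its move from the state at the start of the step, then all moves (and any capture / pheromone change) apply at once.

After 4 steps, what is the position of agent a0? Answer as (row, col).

(4, 0)

t=1: a0@(1,4):P a1@(4,0):R a2@(3,2):R
t=2: a0@(0,4):P a1@(3,0):R a2@(4,2):R
t=3: a0@(4,4):P a1@(2,0):R a2@(4,1):R
t=4: a0@(4,0):P a1@(1,0):R a2@(4,2):R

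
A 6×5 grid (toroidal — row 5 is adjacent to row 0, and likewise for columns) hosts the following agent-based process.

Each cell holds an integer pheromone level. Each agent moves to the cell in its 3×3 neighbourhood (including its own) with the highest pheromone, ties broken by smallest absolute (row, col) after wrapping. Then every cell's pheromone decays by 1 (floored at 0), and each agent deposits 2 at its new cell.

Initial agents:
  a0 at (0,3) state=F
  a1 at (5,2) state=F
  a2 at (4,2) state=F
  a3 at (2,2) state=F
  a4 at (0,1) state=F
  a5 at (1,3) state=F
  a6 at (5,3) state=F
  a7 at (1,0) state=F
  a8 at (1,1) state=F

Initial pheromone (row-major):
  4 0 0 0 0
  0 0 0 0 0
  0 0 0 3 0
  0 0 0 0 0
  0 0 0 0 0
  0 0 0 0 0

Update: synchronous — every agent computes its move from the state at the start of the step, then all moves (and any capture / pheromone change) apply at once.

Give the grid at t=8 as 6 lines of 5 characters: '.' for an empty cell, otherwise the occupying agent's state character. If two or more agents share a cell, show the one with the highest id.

F.F..
.....
...F.
.F...
.....
.....

t=1: a0@(0,2) a1@(0,1) a2@(3,1) a3@(2,3) a4@(0,0) a5@(2,3) a6@(0,2) a7@(0,0) a8@(0,0) | pheromone: 9 2 4 0 0 / 0 0 0 0 0 / 0 0 0 6 0 / 0 2 0 0 0 / 0 0 0 0 0 / 0 0 0 0 0
t=2: a0@(0,2) a1@(0,0) a2@(3,1) a3@(2,3) a4@(0,0) a5@(2,3) a6@(0,2) a7@(0,0) a8@(0,0) | pheromone: 16 1 7 0 0 / 0 0 0 0 0 / 0 0 0 9 0 / 0 3 0 0 0 / 0 0 0 0 0 / 0 0 0 0 0
t=3: a0@(0,2) a1@(0,0) a2@(3,1) a3@(2,3) a4@(0,0) a5@(2,3) a6@(0,2) a7@(0,0) a8@(0,0) | pheromone: 23 0 10 0 0 / 0 0 0 0 0 / 0 0 0 12 0 / 0 4 0 0 0 / 0 0 0 0 0 / 0 0 0 0 0
t=4: a0@(0,2) a1@(0,0) a2@(3,1) a3@(2,3) a4@(0,0) a5@(2,3) a6@(0,2) a7@(0,0) a8@(0,0) | pheromone: 30 0 13 0 0 / 0 0 0 0 0 / 0 0 0 15 0 / 0 5 0 0 0 / 0 0 0 0 0 / 0 0 0 0 0
t=5: a0@(0,2) a1@(0,0) a2@(3,1) a3@(2,3) a4@(0,0) a5@(2,3) a6@(0,2) a7@(0,0) a8@(0,0) | pheromone: 37 0 16 0 0 / 0 0 0 0 0 / 0 0 0 18 0 / 0 6 0 0 0 / 0 0 0 0 0 / 0 0 0 0 0
t=6: a0@(0,2) a1@(0,0) a2@(3,1) a3@(2,3) a4@(0,0) a5@(2,3) a6@(0,2) a7@(0,0) a8@(0,0) | pheromone: 44 0 19 0 0 / 0 0 0 0 0 / 0 0 0 21 0 / 0 7 0 0 0 / 0 0 0 0 0 / 0 0 0 0 0
t=7: a0@(0,2) a1@(0,0) a2@(3,1) a3@(2,3) a4@(0,0) a5@(2,3) a6@(0,2) a7@(0,0) a8@(0,0) | pheromone: 51 0 22 0 0 / 0 0 0 0 0 / 0 0 0 24 0 / 0 8 0 0 0 / 0 0 0 0 0 / 0 0 0 0 0
t=8: a0@(0,2) a1@(0,0) a2@(3,1) a3@(2,3) a4@(0,0) a5@(2,3) a6@(0,2) a7@(0,0) a8@(0,0) | pheromone: 58 0 25 0 0 / 0 0 0 0 0 / 0 0 0 27 0 / 0 9 0 0 0 / 0 0 0 0 0 / 0 0 0 0 0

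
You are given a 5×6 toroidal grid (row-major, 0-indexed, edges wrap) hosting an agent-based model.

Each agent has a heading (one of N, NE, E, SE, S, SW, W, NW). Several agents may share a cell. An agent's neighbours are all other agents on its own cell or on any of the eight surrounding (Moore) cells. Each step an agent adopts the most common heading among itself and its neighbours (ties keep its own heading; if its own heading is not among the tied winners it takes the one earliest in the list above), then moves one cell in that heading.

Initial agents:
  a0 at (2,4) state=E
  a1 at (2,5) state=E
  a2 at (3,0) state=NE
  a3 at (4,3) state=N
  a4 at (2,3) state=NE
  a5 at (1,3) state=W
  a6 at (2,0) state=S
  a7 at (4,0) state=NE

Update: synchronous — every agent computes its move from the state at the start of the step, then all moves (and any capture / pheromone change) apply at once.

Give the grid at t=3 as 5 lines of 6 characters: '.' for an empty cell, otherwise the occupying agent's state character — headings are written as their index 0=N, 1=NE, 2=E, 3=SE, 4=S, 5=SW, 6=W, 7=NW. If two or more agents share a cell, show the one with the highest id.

t=1: a0@(2,5):E a1@(2,0):E a2@(2,1):NE a3@(3,3):N a4@(1,4):NE a5@(1,2):W a6@(3,0):S a7@(3,1):NE
t=2: a0@(2,0):E a1@(2,1):E a2@(1,2):NE a3@(2,3):N a4@(0,5):NE a5@(1,1):W a6@(2,1):NE a7@(2,2):NE
t=3: a0@(2,1):E a1@(1,2):NE a2@(0,3):NE a3@(1,4):NE a4@(4,0):NE a5@(0,2):NE a6@(1,2):NE a7@(1,3):NE

..11..
..111.
.2....
......
1.....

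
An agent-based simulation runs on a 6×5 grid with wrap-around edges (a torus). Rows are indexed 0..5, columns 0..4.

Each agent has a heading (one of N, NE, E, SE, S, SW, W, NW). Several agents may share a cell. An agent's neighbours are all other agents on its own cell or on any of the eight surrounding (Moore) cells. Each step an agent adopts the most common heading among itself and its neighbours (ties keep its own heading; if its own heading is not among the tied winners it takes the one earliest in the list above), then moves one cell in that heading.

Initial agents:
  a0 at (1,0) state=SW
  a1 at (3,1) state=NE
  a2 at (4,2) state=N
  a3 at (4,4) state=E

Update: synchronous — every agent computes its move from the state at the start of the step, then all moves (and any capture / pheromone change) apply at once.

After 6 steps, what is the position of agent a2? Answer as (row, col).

t=1: a0@(2,4):SW a1@(2,2):NE a2@(3,2):N a3@(4,0):E
t=2: a0@(3,3):SW a1@(1,3):NE a2@(2,2):N a3@(4,1):E
t=3: a0@(4,2):SW a1@(0,4):NE a2@(1,2):N a3@(4,2):E
t=4: a0@(5,1):SW a1@(5,0):NE a2@(0,2):N a3@(4,3):E
t=5: a0@(0,0):SW a1@(4,1):NE a2@(5,2):N a3@(4,4):E
t=6: a0@(1,4):SW a1@(3,2):NE a2@(4,2):N a3@(4,0):E

(4, 2)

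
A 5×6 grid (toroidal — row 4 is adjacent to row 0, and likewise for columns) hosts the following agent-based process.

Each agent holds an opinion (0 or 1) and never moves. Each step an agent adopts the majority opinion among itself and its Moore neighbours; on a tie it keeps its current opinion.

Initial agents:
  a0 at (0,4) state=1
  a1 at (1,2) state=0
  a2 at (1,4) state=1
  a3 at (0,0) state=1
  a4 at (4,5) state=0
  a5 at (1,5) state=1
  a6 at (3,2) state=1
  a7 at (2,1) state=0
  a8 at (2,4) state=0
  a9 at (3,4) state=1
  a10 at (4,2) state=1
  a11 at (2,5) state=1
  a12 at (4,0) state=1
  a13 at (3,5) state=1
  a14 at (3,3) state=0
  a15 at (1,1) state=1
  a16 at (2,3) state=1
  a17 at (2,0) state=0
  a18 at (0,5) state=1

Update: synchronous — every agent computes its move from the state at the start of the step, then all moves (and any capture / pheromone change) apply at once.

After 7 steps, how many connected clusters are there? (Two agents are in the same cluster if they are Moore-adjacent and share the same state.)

2

t=1: a0@(0,4):1 a1@(1,2):0 a2@(1,4):1 a3@(0,0):1 a4@(4,5):1 a5@(1,5):1 a6@(3,2):1 a7@(2,1):0 a8@(2,4):1 a9@(3,4):1 a10@(4,2):1 a11@(2,5):1 a12@(4,0):1 a13@(3,5):1 a14@(3,3):1 a15@(1,1):0 a16@(2,3):1 a17@(2,0):1 a18@(0,5):1
t=2: (unchanged — steady state)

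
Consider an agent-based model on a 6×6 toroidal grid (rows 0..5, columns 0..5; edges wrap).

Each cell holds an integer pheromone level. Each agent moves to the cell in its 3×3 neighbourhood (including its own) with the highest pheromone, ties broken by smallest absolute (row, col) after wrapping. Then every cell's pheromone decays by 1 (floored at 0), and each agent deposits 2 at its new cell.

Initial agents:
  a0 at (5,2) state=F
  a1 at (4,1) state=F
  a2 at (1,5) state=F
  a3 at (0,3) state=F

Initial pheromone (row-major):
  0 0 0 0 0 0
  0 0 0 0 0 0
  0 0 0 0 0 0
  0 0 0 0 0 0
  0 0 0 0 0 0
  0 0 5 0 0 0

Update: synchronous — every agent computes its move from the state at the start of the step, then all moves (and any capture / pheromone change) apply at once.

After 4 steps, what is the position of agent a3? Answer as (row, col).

t=1: a0@(5,2) a1@(5,2) a2@(0,0) a3@(5,2) | pheromone: 2 0 0 0 0 0 / 0 0 0 0 0 0 / 0 0 0 0 0 0 / 0 0 0 0 0 0 / 0 0 0 0 0 0 / 0 0 10 0 0 0
t=2: a0@(5,2) a1@(5,2) a2@(0,0) a3@(5,2) | pheromone: 3 0 0 0 0 0 / 0 0 0 0 0 0 / 0 0 0 0 0 0 / 0 0 0 0 0 0 / 0 0 0 0 0 0 / 0 0 15 0 0 0
t=3: a0@(5,2) a1@(5,2) a2@(0,0) a3@(5,2) | pheromone: 4 0 0 0 0 0 / 0 0 0 0 0 0 / 0 0 0 0 0 0 / 0 0 0 0 0 0 / 0 0 0 0 0 0 / 0 0 20 0 0 0
t=4: a0@(5,2) a1@(5,2) a2@(0,0) a3@(5,2) | pheromone: 5 0 0 0 0 0 / 0 0 0 0 0 0 / 0 0 0 0 0 0 / 0 0 0 0 0 0 / 0 0 0 0 0 0 / 0 0 25 0 0 0

(5, 2)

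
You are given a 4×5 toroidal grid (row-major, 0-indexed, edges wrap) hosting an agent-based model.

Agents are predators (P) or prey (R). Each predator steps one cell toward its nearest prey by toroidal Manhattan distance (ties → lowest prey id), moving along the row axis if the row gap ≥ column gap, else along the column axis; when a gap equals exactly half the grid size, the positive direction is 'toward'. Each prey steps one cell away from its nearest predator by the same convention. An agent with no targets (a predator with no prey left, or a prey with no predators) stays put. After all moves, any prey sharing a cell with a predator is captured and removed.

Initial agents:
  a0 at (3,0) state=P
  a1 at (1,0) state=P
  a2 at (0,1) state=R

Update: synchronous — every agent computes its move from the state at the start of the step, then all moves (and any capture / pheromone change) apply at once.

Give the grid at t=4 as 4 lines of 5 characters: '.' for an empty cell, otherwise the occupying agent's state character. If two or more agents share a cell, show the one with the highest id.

t=1: a0@(0,0):P a1@(0,0):P a2@(1,1):R
t=2: a0@(1,0):P a1@(1,0):P a2@(2,1):R
t=3: a0@(2,0):P a1@(2,0):P a2@(3,1):R
t=4: a0@(3,0):P a1@(3,0):P a2@(0,1):R

.R...
.....
.....
P....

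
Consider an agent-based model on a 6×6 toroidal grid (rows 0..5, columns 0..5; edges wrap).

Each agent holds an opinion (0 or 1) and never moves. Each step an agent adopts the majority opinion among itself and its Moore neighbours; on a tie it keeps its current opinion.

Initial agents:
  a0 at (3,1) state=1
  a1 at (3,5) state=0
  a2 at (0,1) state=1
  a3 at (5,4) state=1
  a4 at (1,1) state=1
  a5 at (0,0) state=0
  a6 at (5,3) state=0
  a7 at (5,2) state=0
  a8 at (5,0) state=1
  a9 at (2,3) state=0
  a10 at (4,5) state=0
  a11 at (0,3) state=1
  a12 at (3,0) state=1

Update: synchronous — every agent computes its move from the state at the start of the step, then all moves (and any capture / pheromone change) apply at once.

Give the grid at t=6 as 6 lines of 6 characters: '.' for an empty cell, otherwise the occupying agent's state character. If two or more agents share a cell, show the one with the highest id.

11.1..
.1....
...0..
11...1
.....1
1.001.

t=1: a0@(3,1):1 a1@(3,5):0 a2@(0,1):1 a3@(5,4):1 a4@(1,1):1 a5@(0,0):1 a6@(5,3):0 a7@(5,2):0 a8@(5,0):1 a9@(2,3):0 a10@(4,5):1 a11@(0,3):1 a12@(3,0):1
t=2: a0@(3,1):1 a1@(3,5):1 a2@(0,1):1 a3@(5,4):1 a4@(1,1):1 a5@(0,0):1 a6@(5,3):0 a7@(5,2):0 a8@(5,0):1 a9@(2,3):0 a10@(4,5):1 a11@(0,3):1 a12@(3,0):1
t=3: (unchanged — steady state)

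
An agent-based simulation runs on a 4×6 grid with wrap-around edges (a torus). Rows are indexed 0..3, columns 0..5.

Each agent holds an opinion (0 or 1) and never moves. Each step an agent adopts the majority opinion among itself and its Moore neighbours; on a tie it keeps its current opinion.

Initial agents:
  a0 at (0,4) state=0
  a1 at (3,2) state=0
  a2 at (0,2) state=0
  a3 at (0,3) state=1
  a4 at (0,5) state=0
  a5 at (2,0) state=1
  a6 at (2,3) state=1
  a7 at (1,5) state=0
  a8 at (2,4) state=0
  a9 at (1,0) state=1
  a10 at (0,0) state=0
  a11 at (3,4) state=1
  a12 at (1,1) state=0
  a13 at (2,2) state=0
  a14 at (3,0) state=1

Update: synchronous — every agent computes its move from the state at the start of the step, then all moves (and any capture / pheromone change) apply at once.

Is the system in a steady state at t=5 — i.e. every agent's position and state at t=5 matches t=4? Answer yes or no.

t=1: a0@(0,4):0 a1@(3,2):0 a2@(0,2):0 a3@(0,3):0 a4@(0,5):0 a5@(2,0):1 a6@(2,3):0 a7@(1,5):0 a8@(2,4):0 a9@(1,0):0 a10@(0,0):0 a11@(3,4):1 a12@(1,1):0 a13@(2,2):0 a14@(3,0):1
t=2: a0@(0,4):0 a1@(3,2):0 a2@(0,2):0 a3@(0,3):0 a4@(0,5):0 a5@(2,0):0 a6@(2,3):0 a7@(1,5):0 a8@(2,4):0 a9@(1,0):0 a10@(0,0):0 a11@(3,4):0 a12@(1,1):0 a13@(2,2):0 a14@(3,0):1
t=3: a0@(0,4):0 a1@(3,2):0 a2@(0,2):0 a3@(0,3):0 a4@(0,5):0 a5@(2,0):0 a6@(2,3):0 a7@(1,5):0 a8@(2,4):0 a9@(1,0):0 a10@(0,0):0 a11@(3,4):0 a12@(1,1):0 a13@(2,2):0 a14@(3,0):0
t=4: (unchanged — steady state)

yes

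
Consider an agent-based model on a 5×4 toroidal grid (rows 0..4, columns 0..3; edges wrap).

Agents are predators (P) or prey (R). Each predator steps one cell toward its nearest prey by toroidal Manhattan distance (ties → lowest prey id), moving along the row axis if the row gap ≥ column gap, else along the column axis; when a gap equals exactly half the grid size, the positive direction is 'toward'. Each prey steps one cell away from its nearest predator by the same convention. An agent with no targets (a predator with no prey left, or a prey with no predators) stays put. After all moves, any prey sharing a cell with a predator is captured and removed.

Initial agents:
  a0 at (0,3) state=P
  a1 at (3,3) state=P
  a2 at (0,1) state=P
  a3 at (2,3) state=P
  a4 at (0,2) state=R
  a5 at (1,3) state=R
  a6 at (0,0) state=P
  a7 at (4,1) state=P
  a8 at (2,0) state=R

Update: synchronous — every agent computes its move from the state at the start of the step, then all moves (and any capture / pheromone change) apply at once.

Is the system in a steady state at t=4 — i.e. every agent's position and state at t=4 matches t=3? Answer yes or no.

t=1: a0@(0,2):P a1@(2,3):P a2@(0,2):P a3@(1,3):P a6@(0,1):P a7@(0,1):P a8@(2,1):R
t=2: a0@(1,2):P a1@(2,0):P a2@(1,2):P a3@(1,0):P a6@(1,1):P a7@(1,1):P
t=3: (unchanged — steady state)

yes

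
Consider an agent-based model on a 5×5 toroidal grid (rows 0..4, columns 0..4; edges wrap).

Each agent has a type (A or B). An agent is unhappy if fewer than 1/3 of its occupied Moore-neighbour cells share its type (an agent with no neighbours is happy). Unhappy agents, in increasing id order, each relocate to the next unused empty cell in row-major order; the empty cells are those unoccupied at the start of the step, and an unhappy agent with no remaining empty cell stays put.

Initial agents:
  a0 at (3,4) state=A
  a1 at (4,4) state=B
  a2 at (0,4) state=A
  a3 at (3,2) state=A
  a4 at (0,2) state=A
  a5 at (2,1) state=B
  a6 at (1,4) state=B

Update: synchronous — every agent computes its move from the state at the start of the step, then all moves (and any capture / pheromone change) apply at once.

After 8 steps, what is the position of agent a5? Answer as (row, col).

(1, 1)

t=1: a0@(0,0):A a1@(0,1):B a2@(0,3):A a3@(1,0):A a4@(0,2):A a5@(1,1):B a6@(1,2):B
t=2: a0@(0,0):A a1@(0,1):B a2@(0,3):A a3@(1,0):A a4@(0,4):A a5@(1,1):B a6@(1,2):B
t=3: (unchanged — steady state)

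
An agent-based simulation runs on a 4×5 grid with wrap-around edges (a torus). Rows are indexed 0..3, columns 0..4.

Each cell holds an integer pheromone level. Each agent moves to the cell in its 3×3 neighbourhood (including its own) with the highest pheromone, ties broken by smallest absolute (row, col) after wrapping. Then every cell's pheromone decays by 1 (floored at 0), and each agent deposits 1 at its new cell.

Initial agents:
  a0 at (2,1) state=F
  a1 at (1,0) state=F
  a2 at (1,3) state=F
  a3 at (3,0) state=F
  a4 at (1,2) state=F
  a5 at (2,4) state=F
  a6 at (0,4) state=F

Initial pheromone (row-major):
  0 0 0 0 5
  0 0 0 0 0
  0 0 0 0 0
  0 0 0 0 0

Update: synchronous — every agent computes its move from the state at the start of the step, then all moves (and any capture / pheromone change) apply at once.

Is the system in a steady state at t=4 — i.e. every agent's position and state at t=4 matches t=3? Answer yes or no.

t=1: a0@(1,0) a1@(0,4) a2@(0,4) a3@(0,4) a4@(0,1) a5@(1,0) a6@(0,4) | pheromone: 0 1 0 0 8 / 2 0 0 0 0 / 0 0 0 0 0 / 0 0 0 0 0
t=2: a0@(0,4) a1@(0,4) a2@(0,4) a3@(0,4) a4@(1,0) a5@(0,4) a6@(0,4) | pheromone: 0 0 0 0 13 / 2 0 0 0 0 / 0 0 0 0 0 / 0 0 0 0 0
t=3: a0@(0,4) a1@(0,4) a2@(0,4) a3@(0,4) a4@(0,4) a5@(0,4) a6@(0,4) | pheromone: 0 0 0 0 19 / 1 0 0 0 0 / 0 0 0 0 0 / 0 0 0 0 0
t=4: a0@(0,4) a1@(0,4) a2@(0,4) a3@(0,4) a4@(0,4) a5@(0,4) a6@(0,4) | pheromone: 0 0 0 0 25 / 0 0 0 0 0 / 0 0 0 0 0 / 0 0 0 0 0

yes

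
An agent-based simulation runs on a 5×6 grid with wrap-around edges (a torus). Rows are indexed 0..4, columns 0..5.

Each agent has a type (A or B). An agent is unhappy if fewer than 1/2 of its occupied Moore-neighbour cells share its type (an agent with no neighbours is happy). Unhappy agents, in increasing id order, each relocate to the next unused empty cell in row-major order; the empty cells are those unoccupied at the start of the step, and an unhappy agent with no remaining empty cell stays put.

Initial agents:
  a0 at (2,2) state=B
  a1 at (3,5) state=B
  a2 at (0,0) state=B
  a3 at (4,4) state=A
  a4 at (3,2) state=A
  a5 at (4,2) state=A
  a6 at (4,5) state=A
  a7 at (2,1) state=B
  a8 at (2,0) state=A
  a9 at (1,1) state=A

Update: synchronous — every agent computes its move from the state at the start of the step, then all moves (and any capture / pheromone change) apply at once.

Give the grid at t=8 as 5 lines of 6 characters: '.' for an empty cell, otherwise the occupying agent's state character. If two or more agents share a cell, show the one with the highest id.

BB..AA
BB.AAA
......
......
....A.

t=1: a0@(0,1):B a1@(0,2):B a2@(0,3):B a3@(4,4):A a4@(0,4):A a5@(4,2):A a6@(0,5):A a7@(1,0):B a8@(1,2):A a9@(1,3):A
t=2: a0@(0,1):B a1@(0,0):B a2@(1,1):B a3@(4,4):A a4@(0,4):A a5@(1,4):A a6@(0,5):A a7@(1,0):B a8@(1,5):A a9@(1,3):A
t=3: (unchanged — steady state)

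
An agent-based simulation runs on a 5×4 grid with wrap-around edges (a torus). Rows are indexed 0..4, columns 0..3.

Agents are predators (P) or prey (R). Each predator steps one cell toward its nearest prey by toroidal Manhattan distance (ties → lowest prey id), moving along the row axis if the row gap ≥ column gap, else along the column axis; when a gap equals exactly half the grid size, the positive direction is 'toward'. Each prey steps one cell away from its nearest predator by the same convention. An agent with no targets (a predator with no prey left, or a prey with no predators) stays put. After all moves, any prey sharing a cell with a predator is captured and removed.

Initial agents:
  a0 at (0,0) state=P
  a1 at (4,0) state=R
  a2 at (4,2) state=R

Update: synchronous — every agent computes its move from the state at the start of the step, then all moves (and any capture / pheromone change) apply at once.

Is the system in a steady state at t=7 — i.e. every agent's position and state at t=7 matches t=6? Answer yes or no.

t=1: a0@(4,0):P a1@(3,0):R a2@(4,1):R
t=2: a0@(3,0):P a1@(2,0):R a2@(4,2):R
t=3: a0@(2,0):P a1@(1,0):R a2@(4,1):R
t=4: a0@(1,0):P a1@(0,0):R a2@(0,1):R
t=5: a0@(0,0):P a1@(4,0):R a2@(4,1):R
t=6: a0@(4,0):P a1@(3,0):R a2@(3,1):R
t=7: a0@(3,0):P a1@(2,0):R a2@(2,1):R

no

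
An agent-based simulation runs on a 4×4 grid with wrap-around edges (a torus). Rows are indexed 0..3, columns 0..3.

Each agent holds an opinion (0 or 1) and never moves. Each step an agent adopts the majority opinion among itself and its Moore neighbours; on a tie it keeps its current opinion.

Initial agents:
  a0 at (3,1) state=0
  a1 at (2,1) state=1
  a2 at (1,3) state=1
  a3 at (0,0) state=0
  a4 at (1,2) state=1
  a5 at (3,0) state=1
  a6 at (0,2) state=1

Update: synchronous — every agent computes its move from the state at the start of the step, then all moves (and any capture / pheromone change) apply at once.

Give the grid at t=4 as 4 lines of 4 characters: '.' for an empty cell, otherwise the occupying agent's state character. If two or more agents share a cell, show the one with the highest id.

1.1.
..11
.1..
11..

t=1: a0@(3,1):1 a1@(2,1):1 a2@(1,3):1 a3@(0,0):0 a4@(1,2):1 a5@(3,0):1 a6@(0,2):1
t=2: a0@(3,1):1 a1@(2,1):1 a2@(1,3):1 a3@(0,0):1 a4@(1,2):1 a5@(3,0):1 a6@(0,2):1
t=3: (unchanged — steady state)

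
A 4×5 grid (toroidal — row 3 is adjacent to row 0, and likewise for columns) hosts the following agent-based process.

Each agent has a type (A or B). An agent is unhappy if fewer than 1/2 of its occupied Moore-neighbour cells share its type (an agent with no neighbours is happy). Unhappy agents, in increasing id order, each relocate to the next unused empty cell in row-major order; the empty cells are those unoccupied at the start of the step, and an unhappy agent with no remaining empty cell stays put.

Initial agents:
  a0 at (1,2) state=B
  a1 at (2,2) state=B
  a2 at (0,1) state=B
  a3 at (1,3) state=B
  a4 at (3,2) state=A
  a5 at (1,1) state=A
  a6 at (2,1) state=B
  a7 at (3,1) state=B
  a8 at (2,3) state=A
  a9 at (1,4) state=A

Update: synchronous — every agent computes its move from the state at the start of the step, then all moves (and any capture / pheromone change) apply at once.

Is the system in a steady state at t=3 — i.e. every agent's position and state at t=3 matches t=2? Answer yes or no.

no

t=1: a0@(1,2):B a1@(2,2):B a2@(0,1):B a3@(1,3):B a4@(0,0):A a5@(0,2):A a6@(2,1):B a7@(3,1):B a8@(0,3):A a9@(1,4):A
t=2: a0@(1,2):B a1@(2,2):B a2@(0,1):B a3@(0,4):B a4@(1,0):A a5@(1,1):A a6@(2,1):B a7@(3,1):B a8@(0,3):A a9@(1,4):A
t=3: a0@(1,2):B a1@(2,2):B a2@(0,1):B a3@(0,0):B a4@(0,2):A a5@(1,3):A a6@(2,1):B a7@(3,1):B a8@(2,0):A a9@(1,4):A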